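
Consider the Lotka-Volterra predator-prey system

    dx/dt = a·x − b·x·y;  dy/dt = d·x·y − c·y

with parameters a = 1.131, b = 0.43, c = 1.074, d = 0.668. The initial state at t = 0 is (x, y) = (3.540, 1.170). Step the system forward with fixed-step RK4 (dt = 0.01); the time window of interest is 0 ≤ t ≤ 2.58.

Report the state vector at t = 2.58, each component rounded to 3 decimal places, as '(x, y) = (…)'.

t=0.000: state=(3.540, 1.170)
step 1 (dt=0.01): k1=(2.223, 1.510), k2=(2.218, 1.529), k3=(2.218, 1.529), k4=(2.213, 1.547); state += dt/6·(k1+2k2+2k3+k4)
t=0.010: state=(3.562, 1.185)
t=0.020: state=(3.584, 1.201)
t=0.030: state=(3.606, 1.217)
continuing one RK4 step at a time; state shown every 10 steps (Δt=0.1):
t=0.100: state=(3.756, 1.341)
t=0.200: state=(3.952, 1.558)
t=0.300: state=(4.115, 1.833)
t=0.400: state=(4.229, 2.176)
t=0.500: state=(4.275, 2.598)
t=0.600: state=(4.236, 3.102)
t=0.700: state=(4.100, 3.682)
t=0.800: state=(3.866, 4.318)
t=0.900: state=(3.546, 4.969)
t=1.000: state=(3.163, 5.586)
t=1.100: state=(2.753, 6.113)
t=1.200: state=(2.349, 6.510)
t=1.300: state=(1.976, 6.755)
t=1.400: state=(1.651, 6.846)
t=1.500: state=(1.378, 6.802)
t=1.600: state=(1.155, 6.647)
t=1.700: state=(0.977, 6.409)
t=1.800: state=(0.835, 6.114)
t=1.900: state=(0.724, 5.785)
t=2.000: state=(0.637, 5.437)
t=2.100: state=(0.569, 5.083)
t=2.200: state=(0.516, 4.734)
t=2.300: state=(0.475, 4.394)
t=2.400: state=(0.443, 4.070)
t=2.500: state=(0.419, 3.762)
t=2.580: state=(0.405, 3.529)

(x, y) = (0.405, 3.529)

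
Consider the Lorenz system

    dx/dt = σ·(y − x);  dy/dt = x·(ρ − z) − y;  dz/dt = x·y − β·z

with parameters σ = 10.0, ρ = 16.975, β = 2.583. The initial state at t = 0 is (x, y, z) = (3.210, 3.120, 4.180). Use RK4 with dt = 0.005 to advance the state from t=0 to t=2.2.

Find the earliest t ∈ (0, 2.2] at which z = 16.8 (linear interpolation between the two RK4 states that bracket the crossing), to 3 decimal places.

t=0.000: state=(3.210, 3.120, 4.180)
step 1 (dt=0.005): k1=(-0.900, 37.952, -0.782), k2=(0.071, 37.835, -0.479), k3=(0.044, 37.863, -0.474), k4=(0.991, 37.773, -0.167); state += dt/6·(k1+2k2+2k3+k4)
t=0.005: state=(3.210, 3.309, 4.178)
t=0.010: state=(3.220, 3.498, 4.178)
t=0.015: state=(3.238, 3.686, 4.182)
continuing one RK4 step at a time; state shown every 20 steps (Δt=0.1):
t=0.100: state=(4.610, 7.239, 4.969)
t=0.200: state=(8.201, 12.502, 9.548)
t=0.270: state=(11.025, 14.237, 16.543)
next step: t=0.275: state=(11.180, 14.174, 17.115) — z has crossed 16.8
linear interpolation between t=0.270 (16.54337) and t=0.275 (17.11479) → t≈0.272

t = 0.272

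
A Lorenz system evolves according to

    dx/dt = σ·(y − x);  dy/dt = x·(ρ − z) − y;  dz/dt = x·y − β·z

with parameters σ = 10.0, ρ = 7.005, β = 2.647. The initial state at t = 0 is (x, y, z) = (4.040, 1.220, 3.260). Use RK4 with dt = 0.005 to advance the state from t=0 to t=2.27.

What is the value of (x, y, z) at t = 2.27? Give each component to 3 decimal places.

t=0.000: state=(4.040, 1.220, 3.260)
step 1 (dt=0.005): k1=(-28.200, 13.910, -3.700), k2=(-27.147, 13.648, -3.624), k3=(-27.180, 13.658, -3.624), k4=(-26.158, 13.403, -3.552); state += dt/6·(k1+2k2+2k3+k4)
t=0.005: state=(3.904, 1.288, 3.242)
t=0.010: state=(3.778, 1.354, 3.224)
t=0.015: state=(3.662, 1.418, 3.208)
continuing one RK4 step at a time; state shown every 20 steps (Δt=0.1):
t=0.100: state=(2.670, 2.268, 2.990)
t=0.200: state=(2.713, 3.072, 2.917)
t=0.300: state=(3.243, 3.904, 3.154)
t=0.400: state=(3.975, 4.749, 3.807)
t=0.500: state=(4.722, 5.403, 4.892)
t=0.600: state=(5.247, 5.575, 6.202)
t=0.700: state=(5.326, 5.151, 7.288)
t=0.800: state=(4.938, 4.379, 7.751)
t=0.900: state=(4.307, 3.654, 7.568)
t=1.000: state=(3.709, 3.193, 6.996)
t=1.100: state=(3.301, 3.005, 6.309)
t=1.200: state=(3.114, 3.029, 5.682)
t=1.300: state=(3.119, 3.207, 5.209)
t=1.400: state=(3.276, 3.495, 4.937)
t=1.500: state=(3.542, 3.846, 4.889)
t=1.600: state=(3.866, 4.200, 5.068)
t=1.700: state=(4.185, 4.476, 5.434)
t=1.800: state=(4.424, 4.599, 5.899)
t=1.900: state=(4.520, 4.535, 6.333)
t=2.000: state=(4.457, 4.324, 6.613)
t=2.100: state=(4.274, 4.053, 6.681)
t=2.200: state=(4.043, 3.815, 6.560)
t=2.270: state=(3.893, 3.697, 6.400)

(x, y, z) = (3.893, 3.697, 6.400)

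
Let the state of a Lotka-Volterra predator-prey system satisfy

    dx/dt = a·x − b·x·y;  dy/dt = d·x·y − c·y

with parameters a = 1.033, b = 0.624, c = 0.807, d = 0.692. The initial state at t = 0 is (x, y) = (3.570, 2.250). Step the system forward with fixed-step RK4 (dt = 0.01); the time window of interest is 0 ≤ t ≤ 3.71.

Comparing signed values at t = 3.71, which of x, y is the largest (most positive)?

largest component: y

t=0.000: state=(3.570, 2.250)
step 1 (dt=0.01): k1=(-1.324, 3.743), k2=(-1.364, 3.763), k3=(-1.364, 3.763), k4=(-1.403, 3.784); state += dt/6·(k1+2k2+2k3+k4)
t=0.010: state=(3.556, 2.288)
t=0.020: state=(3.542, 2.326)
t=0.030: state=(3.527, 2.364)
continuing one RK4 step at a time; state shown every 20 steps (Δt=0.2):
t=0.200: state=(3.155, 3.059)
t=0.400: state=(2.515, 3.860)
t=0.600: state=(1.837, 4.437)
t=0.800: state=(1.274, 4.674)
t=1.000: state=(0.876, 4.607)
t=1.200: state=(0.615, 4.340)
t=1.400: state=(0.450, 3.973)
t=1.600: state=(0.345, 3.570)
t=1.800: state=(0.279, 3.171)
t=2.000: state=(0.236, 2.796)
t=2.200: state=(0.210, 2.453)
t=2.400: state=(0.193, 2.146)
t=2.600: state=(0.185, 1.875)
t=2.800: state=(0.183, 1.636)
t=3.000: state=(0.186, 1.428)
t=3.200: state=(0.193, 1.248)
t=3.400: state=(0.206, 1.091)
t=3.600: state=(0.222, 0.957)
t=3.710: state=(0.234, 0.891)
compare at T: x=0.234, y=0.891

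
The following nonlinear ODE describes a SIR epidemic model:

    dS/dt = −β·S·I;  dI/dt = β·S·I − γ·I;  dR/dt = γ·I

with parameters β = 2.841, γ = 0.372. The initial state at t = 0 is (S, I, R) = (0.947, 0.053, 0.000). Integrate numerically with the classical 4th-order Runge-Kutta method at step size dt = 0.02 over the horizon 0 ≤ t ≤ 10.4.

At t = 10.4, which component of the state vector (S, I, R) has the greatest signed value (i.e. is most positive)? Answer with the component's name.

t=0.000: state=(0.947, 0.053, 0.000)
step 1 (dt=0.02): k1=(-0.143, 0.123, 0.020), k2=(-0.146, 0.126, 0.020), k3=(-0.146, 0.126, 0.020), k4=(-0.149, 0.128, 0.021); state += dt/6·(k1+2k2+2k3+k4)
t=0.020: state=(0.944, 0.056, 0.000)
t=0.040: state=(0.941, 0.058, 0.001)
t=0.060: state=(0.938, 0.061, 0.001)
continuing one RK4 step at a time; state shown every 25 steps (Δt=0.5):
t=0.500: state=(0.825, 0.157, 0.018)
t=1.000: state=(0.578, 0.358, 0.065)
t=1.500: state=(0.300, 0.550, 0.151)
t=2.000: state=(0.129, 0.610, 0.261)
t=2.500: state=(0.055, 0.573, 0.372)
t=3.000: state=(0.026, 0.502, 0.472)
t=3.500: state=(0.013, 0.428, 0.558)
t=4.000: state=(0.008, 0.361, 0.632)
t=4.500: state=(0.005, 0.302, 0.693)
t=5.000: state=(0.003, 0.252, 0.745)
t=5.500: state=(0.002, 0.210, 0.787)
t=6.000: state=(0.002, 0.175, 0.823)
t=6.500: state=(0.001, 0.146, 0.853)
t=7.000: state=(0.001, 0.121, 0.878)
t=7.500: state=(0.001, 0.101, 0.898)
t=8.000: state=(0.001, 0.084, 0.915)
t=8.500: state=(0.001, 0.070, 0.930)
t=9.000: state=(0.001, 0.058, 0.941)
t=9.500: state=(0.001, 0.048, 0.951)
t=10.000: state=(0.001, 0.040, 0.959)
t=10.400: state=(0.001, 0.034, 0.965)
compare at T: S=0.001, I=0.034, R=0.965

largest component: R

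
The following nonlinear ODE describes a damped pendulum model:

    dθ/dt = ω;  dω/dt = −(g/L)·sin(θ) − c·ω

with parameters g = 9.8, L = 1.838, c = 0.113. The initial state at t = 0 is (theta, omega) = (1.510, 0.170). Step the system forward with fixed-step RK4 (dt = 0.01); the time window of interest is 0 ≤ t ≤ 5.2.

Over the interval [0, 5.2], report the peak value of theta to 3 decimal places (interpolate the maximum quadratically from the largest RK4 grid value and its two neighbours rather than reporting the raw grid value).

max theta = 1.513

t=0.000: state=(1.510, 0.170)
step 1 (dt=0.01): k1=(0.170, -5.341), k2=(0.143, -5.338), k3=(0.143, -5.338), k4=(0.117, -5.336); state += dt/6·(k1+2k2+2k3+k4)
t=0.010: state=(1.511, 0.117)
t=0.020: state=(1.512, 0.063)
t=0.030: state=(1.513, 0.010)
continuing one RK4 step at a time; state shown every 20 steps (Δt=0.2):
t=0.200: state=(1.438, -0.885)
t=0.400: state=(1.160, -1.882)
t=0.600: state=(0.698, -2.684)
t=0.800: state=(0.116, -3.041)
t=1.000: state=(-0.476, -2.781)
t=1.200: state=(-0.963, -2.020)
t=1.400: state=(-1.269, -1.023)
t=1.600: state=(-1.369, 0.025)
t=1.800: state=(-1.261, 1.048)
t=2.000: state=(-0.956, 1.971)
t=2.200: state=(-0.490, 2.627)
t=2.400: state=(0.061, 2.791)
t=2.600: state=(0.588, 2.388)
t=2.800: state=(0.990, 1.581)
t=3.000: state=(1.209, 0.601)
t=3.200: state=(1.228, -0.408)
t=3.400: state=(1.049, -1.362)
t=3.600: state=(0.695, -2.143)
t=3.800: state=(0.216, -2.561)
t=4.000: state=(-0.295, -2.460)
t=4.200: state=(-0.735, -1.880)
t=4.400: state=(-1.028, -1.017)
t=4.600: state=(-1.136, -0.056)
t=4.800: state=(-1.052, 0.889)
t=5.000: state=(-0.788, 1.714)
t=5.200: state=(-0.384, 2.262)
largest grid value and its neighbours: theta(0.020)=1.51233, theta(0.030)=1.51270, theta(0.040)=1.51253
parabola through these three points peaks at t≈0.032 with theta≈1.51271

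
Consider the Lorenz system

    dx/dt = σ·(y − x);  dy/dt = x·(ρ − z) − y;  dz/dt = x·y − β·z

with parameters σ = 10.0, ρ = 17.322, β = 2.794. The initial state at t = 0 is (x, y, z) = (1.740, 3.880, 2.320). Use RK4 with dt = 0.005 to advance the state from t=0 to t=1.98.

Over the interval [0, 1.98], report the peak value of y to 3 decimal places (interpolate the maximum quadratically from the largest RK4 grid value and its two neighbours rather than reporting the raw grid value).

max y = 16.014

t=0.000: state=(1.740, 3.880, 2.320)
step 1 (dt=0.005): k1=(21.400, 22.223, 0.269), k2=(21.421, 22.969, 0.574), k3=(21.439, 22.967, 0.576), k4=(21.476, 23.711, 0.889); state += dt/6·(k1+2k2+2k3+k4)
t=0.005: state=(1.847, 3.995, 2.323)
t=0.010: state=(1.955, 4.117, 2.329)
t=0.015: state=(2.063, 4.247, 2.338)
continuing one RK4 step at a time; state shown every 20 steps (Δt=0.1):
t=0.100: state=(4.307, 7.614, 3.276)
t=0.200: state=(8.653, 13.878, 8.727)
t=0.300: state=(12.934, 14.583, 21.652)
t=0.400: state=(10.107, 3.830, 26.294)
t=0.500: state=(3.976, -0.871, 20.481)
t=0.600: state=(0.802, -0.993, 15.303)
t=0.700: state=(-0.268, -0.868, 11.560)
t=0.800: state=(-0.729, -1.152, 8.788)
t=0.900: state=(-1.255, -1.942, 6.779)
t=1.000: state=(-2.233, -3.583, 5.542)
t=1.100: state=(-4.153, -6.756, 5.625)
t=1.200: state=(-7.567, -11.701, 9.070)
t=1.300: state=(-11.403, -13.904, 18.360)
t=1.400: state=(-10.704, -6.841, 24.791)
t=1.500: state=(-5.836, -1.179, 21.334)
t=1.600: state=(-2.480, -0.413, 16.341)
t=1.700: state=(-1.318, -0.849, 12.447)
t=1.800: state=(-1.253, -1.516, 9.538)
t=1.900: state=(-1.796, -2.635, 7.483)
t=1.980: state=(-2.711, -4.207, 6.533)
largest grid value and its neighbours: y(0.255)=16.00058, y(0.260)=16.01347, y(0.265)=15.98626
parabola through these three points peaks at t≈0.259 with y≈16.01411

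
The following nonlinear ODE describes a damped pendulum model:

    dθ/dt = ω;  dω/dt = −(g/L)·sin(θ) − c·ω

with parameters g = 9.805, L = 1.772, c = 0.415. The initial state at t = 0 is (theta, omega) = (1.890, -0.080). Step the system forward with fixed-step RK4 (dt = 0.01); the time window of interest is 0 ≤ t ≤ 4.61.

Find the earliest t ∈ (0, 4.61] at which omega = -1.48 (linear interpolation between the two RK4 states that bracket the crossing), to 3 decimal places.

t = 0.278

t=0.000: state=(1.890, -0.080)
step 1 (dt=0.01): k1=(-0.080, -5.221), k2=(-0.106, -5.210), k3=(-0.106, -5.211), k4=(-0.132, -5.201); state += dt/6·(k1+2k2+2k3+k4)
t=0.010: state=(1.889, -0.132)
t=0.020: state=(1.887, -0.184)
t=0.030: state=(1.885, -0.236)
continuing one RK4 step at a time; state shown every 20 steps (Δt=0.2):
t=0.200: state=(1.772, -1.095)
t=0.270: state=(1.683, -1.440)
next step: t=0.280: state=(1.668, -1.489) — omega has crossed -1.48
linear interpolation between t=0.270 (-1.44026) and t=0.280 (-1.48921) → t≈0.278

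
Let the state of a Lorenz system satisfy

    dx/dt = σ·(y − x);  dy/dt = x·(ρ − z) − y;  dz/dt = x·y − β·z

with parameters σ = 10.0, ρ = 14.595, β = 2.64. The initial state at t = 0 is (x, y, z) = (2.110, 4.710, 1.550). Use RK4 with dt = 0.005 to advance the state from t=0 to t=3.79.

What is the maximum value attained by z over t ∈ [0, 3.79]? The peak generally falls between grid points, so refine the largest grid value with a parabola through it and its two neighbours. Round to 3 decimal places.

max z = 22.425

t=0.000: state=(2.110, 4.710, 1.550)
step 1 (dt=0.005): k1=(26.000, 22.815, 5.846), k2=(25.920, 23.574, 6.238), k3=(25.941, 23.567, 6.238), k4=(25.881, 24.319, 6.639); state += dt/6·(k1+2k2+2k3+k4)
t=0.005: state=(2.240, 4.828, 1.581)
t=0.010: state=(2.369, 4.953, 1.616)
t=0.015: state=(2.498, 5.086, 1.656)
continuing one RK4 step at a time; state shown every 40 steps (Δt=0.2):
t=0.200: state=(8.922, 13.112, 9.320)
t=0.400: state=(8.563, 3.439, 21.933)
t=0.600: state=(1.195, -0.300, 13.437)
t=0.800: state=(0.086, -0.016, 7.914)
t=1.000: state=(0.041, 0.055, 4.668)
t=1.200: state=(0.118, 0.190, 2.754)
t=1.400: state=(0.425, 0.708, 1.643)
t=1.600: state=(1.657, 2.799, 1.241)
t=1.800: state=(6.299, 10.094, 4.755)
t=2.000: state=(11.148, 8.739, 21.750)
t=2.200: state=(2.588, -0.263, 15.959)
t=2.400: state=(0.229, -0.030, 9.380)
t=2.600: state=(0.099, 0.128, 5.533)
t=2.800: state=(0.263, 0.417, 3.271)
t=3.000: state=(0.911, 1.504, 2.013)
t=3.200: state=(3.417, 5.660, 2.358)
t=3.400: state=(10.251, 13.481, 13.261)
t=3.600: state=(6.644, 1.724, 20.302)
t=3.790: state=(1.074, 0.012, 12.480)
largest grid value and its neighbours: z(0.365)=22.42007, z(0.370)=22.42315, z(0.375)=22.39930
parabola through these three points peaks at t≈0.368 with z≈22.42515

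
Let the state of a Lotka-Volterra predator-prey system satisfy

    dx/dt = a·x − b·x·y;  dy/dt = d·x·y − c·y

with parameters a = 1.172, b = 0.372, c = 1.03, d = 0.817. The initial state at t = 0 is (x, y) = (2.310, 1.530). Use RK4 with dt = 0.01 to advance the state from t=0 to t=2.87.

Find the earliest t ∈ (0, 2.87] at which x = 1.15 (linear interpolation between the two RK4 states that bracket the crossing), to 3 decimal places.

t = 1.679

t=0.000: state=(2.310, 1.530)
step 1 (dt=0.01): k1=(1.393, 1.312), k2=(1.391, 1.326), k3=(1.391, 1.326), k4=(1.389, 1.341); state += dt/6·(k1+2k2+2k3+k4)
t=0.010: state=(2.324, 1.543)
t=0.020: state=(2.338, 1.557)
t=0.030: state=(2.352, 1.571)
continuing one RK4 step at a time; state shown every 10 steps (Δt=0.1):
t=0.100: state=(2.447, 1.676)
t=0.200: state=(2.577, 1.857)
t=0.300: state=(2.693, 2.078)
t=0.400: state=(2.789, 2.345)
t=0.500: state=(2.857, 2.665)
t=0.600: state=(2.890, 3.041)
t=0.700: state=(2.879, 3.474)
t=0.800: state=(2.819, 3.957)
t=0.900: state=(2.710, 4.475)
t=1.000: state=(2.554, 5.007)
t=1.100: state=(2.361, 5.523)
t=1.200: state=(2.142, 5.989)
t=1.300: state=(1.913, 6.377)
t=1.400: state=(1.687, 6.664)
t=1.500: state=(1.475, 6.840)
t=1.600: state=(1.284, 6.905)
t=1.670: state=(1.165, 6.890)
next step: t=1.680: state=(1.148, 6.885) — x has crossed 1.15
linear interpolation between t=1.670 (1.16450) and t=1.680 (1.14843) → t≈1.679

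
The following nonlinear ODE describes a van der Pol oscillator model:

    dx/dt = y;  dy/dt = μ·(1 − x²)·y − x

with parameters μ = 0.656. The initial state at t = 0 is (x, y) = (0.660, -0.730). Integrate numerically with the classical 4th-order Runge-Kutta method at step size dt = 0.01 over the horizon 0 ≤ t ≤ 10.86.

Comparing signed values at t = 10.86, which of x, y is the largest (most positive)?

largest component: y

t=0.000: state=(0.660, -0.730)
step 1 (dt=0.01): k1=(-0.730, -0.930), k2=(-0.735, -0.931), k3=(-0.735, -0.931), k4=(-0.739, -0.931); state += dt/6·(k1+2k2+2k3+k4)
t=0.010: state=(0.653, -0.739)
t=0.020: state=(0.645, -0.749)
t=0.030: state=(0.638, -0.758)
continuing one RK4 step at a time; state shown every 50 steps (Δt=0.5):
t=0.500: state=(0.177, -1.204)
t=1.000: state=(-0.527, -1.553)
t=1.500: state=(-1.252, -1.179)
t=2.000: state=(-1.600, -0.207)
t=2.500: state=(-1.511, 0.502)
t=3.000: state=(-1.136, 0.986)
t=3.500: state=(-0.514, 1.527)
t=4.000: state=(0.408, 2.127)
t=4.500: state=(1.439, 1.696)
t=5.000: state=(1.917, 0.251)
t=5.500: state=(1.817, -0.536)
t=6.000: state=(1.441, -0.948)
t=6.500: state=(0.861, -1.399)
t=7.000: state=(0.005, -2.051)
t=7.500: state=(-1.119, -2.208)
t=8.000: state=(-1.895, -0.750)
t=8.500: state=(-1.956, 0.344)
t=9.000: state=(-1.656, 0.810)
t=9.500: state=(-1.158, 1.194)
t=10.000: state=(-0.431, 1.758)
t=10.500: state=(0.614, 2.343)
t=10.860: state=(1.417, 1.928)
compare at T: x=1.417, y=1.928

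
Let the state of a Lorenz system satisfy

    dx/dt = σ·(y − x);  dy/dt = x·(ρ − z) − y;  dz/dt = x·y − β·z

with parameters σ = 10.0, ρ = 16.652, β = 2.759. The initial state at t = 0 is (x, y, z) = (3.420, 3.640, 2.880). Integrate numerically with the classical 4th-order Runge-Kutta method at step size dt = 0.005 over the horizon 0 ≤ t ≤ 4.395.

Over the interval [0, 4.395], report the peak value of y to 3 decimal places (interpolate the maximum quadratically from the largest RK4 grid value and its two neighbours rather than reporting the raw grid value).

max y = 15.234

t=0.000: state=(3.420, 3.640, 2.880)
step 1 (dt=0.005): k1=(2.200, 43.460, 4.503), k2=(3.232, 43.389, 4.864), k3=(3.204, 43.421, 4.871), k4=(4.211, 43.380, 5.240); state += dt/6·(k1+2k2+2k3+k4)
t=0.005: state=(3.436, 3.857, 2.904)
t=0.010: state=(3.462, 4.074, 2.932)
t=0.015: state=(3.497, 4.291, 2.965)
continuing one RK4 step at a time; state shown every 40 steps (Δt=0.2):
t=0.200: state=(9.381, 13.993, 10.826)
t=0.400: state=(8.826, 3.061, 24.194)
t=0.600: state=(1.102, -0.302, 14.270)
t=0.800: state=(0.141, 0.093, 8.211)
t=1.000: state=(0.251, 0.398, 4.736)
t=1.200: state=(0.925, 1.569, 2.812)
t=1.400: state=(3.866, 6.624, 3.069)
t=1.600: state=(12.009, 14.872, 18.179)
t=1.800: state=(5.197, -0.044, 21.085)
t=2.000: state=(0.223, -0.451, 12.003)
t=2.200: state=(-0.401, -0.634, 6.927)
t=2.400: state=(-1.308, -2.139, 4.164)
t=2.600: state=(-4.900, -8.101, 4.788)
t=2.800: state=(-12.088, -12.721, 21.152)
t=3.000: state=(-4.174, -0.121, 19.305)
t=3.200: state=(-0.651, -0.305, 11.118)
t=3.400: state=(-0.788, -1.163, 6.473)
t=3.600: state=(-2.496, -4.080, 4.361)
t=3.800: state=(-8.476, -12.738, 10.015)
t=4.000: state=(-9.617, -4.848, 24.035)
t=4.200: state=(-1.895, -0.259, 15.002)
t=4.395: state=(-0.960, -1.158, 8.869)
largest grid value and its neighbours: y(1.575)=15.22860, y(1.580)=15.23058, y(1.585)=15.19704
parabola through these three points peaks at t≈1.578 with y≈15.23409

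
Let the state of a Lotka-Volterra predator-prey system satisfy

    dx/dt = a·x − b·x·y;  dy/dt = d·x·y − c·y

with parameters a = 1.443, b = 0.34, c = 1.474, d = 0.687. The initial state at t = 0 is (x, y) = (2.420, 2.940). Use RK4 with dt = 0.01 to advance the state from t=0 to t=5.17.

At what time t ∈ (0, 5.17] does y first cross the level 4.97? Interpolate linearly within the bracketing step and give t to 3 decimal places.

t=0.000: state=(2.420, 2.940)
step 1 (dt=0.01): k1=(1.073, 0.554), k2=(1.073, 0.566), k3=(1.073, 0.566), k4=(1.073, 0.577); state += dt/6·(k1+2k2+2k3+k4)
t=0.010: state=(2.431, 2.946)
t=0.020: state=(2.441, 2.952)
t=0.030: state=(2.452, 2.958)
continuing one RK4 step at a time; state shown every 20 steps (Δt=0.2):
t=0.200: state=(2.632, 3.098)
t=0.400: state=(2.822, 3.357)
t=0.600: state=(2.962, 3.722)
t=0.800: state=(3.023, 4.186)
t=1.000: state=(2.981, 4.714)
t=1.090: state=(2.928, 4.957)
next step: t=1.100: state=(2.920, 4.983) — y has crossed 4.97
linear interpolation between t=1.090 (4.95651) and t=1.100 (4.98309) → t≈1.095

t = 1.095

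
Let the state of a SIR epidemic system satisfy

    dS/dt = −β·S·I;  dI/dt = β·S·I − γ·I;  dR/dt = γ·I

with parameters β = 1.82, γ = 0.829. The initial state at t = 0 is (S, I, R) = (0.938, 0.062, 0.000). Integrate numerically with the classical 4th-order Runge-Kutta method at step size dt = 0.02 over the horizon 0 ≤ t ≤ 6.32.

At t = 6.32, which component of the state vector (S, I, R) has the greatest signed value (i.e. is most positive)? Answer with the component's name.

largest component: R

t=0.000: state=(0.938, 0.062, 0.000)
step 1 (dt=0.02): k1=(-0.106, 0.054, 0.051), k2=(-0.107, 0.055, 0.052), k3=(-0.107, 0.055, 0.052), k4=(-0.107, 0.055, 0.052); state += dt/6·(k1+2k2+2k3+k4)
t=0.020: state=(0.936, 0.063, 0.001)
t=0.040: state=(0.934, 0.064, 0.002)
t=0.060: state=(0.932, 0.065, 0.003)
continuing one RK4 step at a time; state shown every 25 steps (Δt=0.5):
t=0.500: state=(0.874, 0.094, 0.032)
t=1.000: state=(0.789, 0.132, 0.079)
t=1.500: state=(0.688, 0.171, 0.141)
t=2.000: state=(0.580, 0.201, 0.219)
t=2.500: state=(0.479, 0.215, 0.306)
t=3.000: state=(0.394, 0.211, 0.395)
t=3.500: state=(0.328, 0.193, 0.479)
t=4.000: state=(0.278, 0.168, 0.554)
t=4.500: state=(0.242, 0.141, 0.618)
t=5.000: state=(0.215, 0.114, 0.671)
t=5.500: state=(0.196, 0.091, 0.713)
t=6.000: state=(0.182, 0.071, 0.747)
t=6.320: state=(0.175, 0.061, 0.764)
compare at T: S=0.175, I=0.061, R=0.764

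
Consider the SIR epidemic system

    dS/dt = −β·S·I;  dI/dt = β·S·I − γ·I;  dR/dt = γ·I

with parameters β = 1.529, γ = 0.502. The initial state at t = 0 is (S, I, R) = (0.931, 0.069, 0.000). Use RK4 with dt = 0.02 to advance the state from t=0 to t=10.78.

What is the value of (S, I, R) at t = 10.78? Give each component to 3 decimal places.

(S, I, R) = (0.057, 0.027, 0.916)

t=0.000: state=(0.931, 0.069, 0.000)
step 1 (dt=0.02): k1=(-0.098, 0.064, 0.035), k2=(-0.099, 0.064, 0.035), k3=(-0.099, 0.064, 0.035), k4=(-0.100, 0.065, 0.035); state += dt/6·(k1+2k2+2k3+k4)
t=0.020: state=(0.929, 0.070, 0.001)
t=0.040: state=(0.927, 0.072, 0.001)
t=0.060: state=(0.925, 0.073, 0.002)
continuing one RK4 step at a time; state shown every 25 steps (Δt=0.5):
t=0.500: state=(0.871, 0.107, 0.022)
t=1.000: state=(0.788, 0.157, 0.055)
t=1.500: state=(0.684, 0.215, 0.101)
t=2.000: state=(0.568, 0.270, 0.162)
t=2.500: state=(0.454, 0.310, 0.236)
t=3.000: state=(0.355, 0.328, 0.316)
t=3.500: state=(0.276, 0.325, 0.399)
t=4.000: state=(0.217, 0.305, 0.478)
t=4.500: state=(0.174, 0.275, 0.551)
t=5.000: state=(0.143, 0.241, 0.616)
t=5.500: state=(0.120, 0.208, 0.672)
t=6.000: state=(0.104, 0.176, 0.720)
t=6.500: state=(0.092, 0.147, 0.761)
t=7.000: state=(0.083, 0.123, 0.795)
t=7.500: state=(0.076, 0.101, 0.823)
t=8.000: state=(0.071, 0.083, 0.846)
t=8.500: state=(0.067, 0.068, 0.865)
t=9.000: state=(0.064, 0.056, 0.880)
t=9.500: state=(0.061, 0.046, 0.893)
t=10.000: state=(0.059, 0.037, 0.903)
t=10.500: state=(0.058, 0.030, 0.912)
t=10.780: state=(0.057, 0.027, 0.916)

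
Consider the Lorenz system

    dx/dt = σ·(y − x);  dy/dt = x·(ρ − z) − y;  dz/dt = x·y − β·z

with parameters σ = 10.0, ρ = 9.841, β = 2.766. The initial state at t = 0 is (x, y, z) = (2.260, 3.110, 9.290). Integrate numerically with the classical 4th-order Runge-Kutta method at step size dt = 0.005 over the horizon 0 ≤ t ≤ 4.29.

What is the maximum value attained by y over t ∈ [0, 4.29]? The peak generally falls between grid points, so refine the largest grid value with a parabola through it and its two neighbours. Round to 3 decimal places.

t=0.000: state=(2.260, 3.110, 9.290)
step 1 (dt=0.005): k1=(8.500, -1.865, -18.668), k2=(8.241, -1.742, -18.483), k3=(8.250, -1.744, -18.486), k4=(8.000, -1.621, -18.304); state += dt/6·(k1+2k2+2k3+k4)
t=0.005: state=(2.301, 3.101, 9.198)
t=0.010: state=(2.340, 3.094, 9.107)
t=0.015: state=(2.377, 3.088, 9.018)
continuing one RK4 step at a time; state shown every 40 steps (Δt=0.2):
t=0.200: state=(3.173, 3.612, 6.751)
t=0.400: state=(4.466, 5.298, 6.531)
t=0.600: state=(6.003, 6.486, 8.818)
t=0.800: state=(5.785, 5.154, 10.600)
t=1.000: state=(4.418, 3.896, 9.459)
t=1.200: state=(4.010, 4.110, 7.899)
t=1.400: state=(4.635, 5.096, 7.597)
t=1.600: state=(5.484, 5.760, 8.747)
t=1.800: state=(5.463, 5.184, 9.761)
t=2.000: state=(4.754, 4.436, 9.308)
t=2.200: state=(4.446, 4.468, 8.407)
t=2.400: state=(4.761, 5.011, 8.177)
t=2.600: state=(5.222, 5.375, 8.765)
t=2.800: state=(5.239, 5.110, 9.318)
t=3.000: state=(4.876, 4.697, 9.133)
t=3.200: state=(4.681, 4.679, 8.638)
t=3.400: state=(4.837, 4.970, 8.486)
t=3.600: state=(5.086, 5.171, 8.786)
t=3.800: state=(5.108, 5.047, 9.087)
t=4.000: state=(4.921, 4.824, 9.012)
t=4.200: state=(4.806, 4.799, 8.747)
t=4.290: state=(4.820, 4.857, 8.669)
largest grid value and its neighbours: y(0.590)=6.48546, y(0.595)=6.48680, y(0.600)=6.48611
parabola through these three points peaks at t≈0.596 with y≈6.48683

max y = 6.487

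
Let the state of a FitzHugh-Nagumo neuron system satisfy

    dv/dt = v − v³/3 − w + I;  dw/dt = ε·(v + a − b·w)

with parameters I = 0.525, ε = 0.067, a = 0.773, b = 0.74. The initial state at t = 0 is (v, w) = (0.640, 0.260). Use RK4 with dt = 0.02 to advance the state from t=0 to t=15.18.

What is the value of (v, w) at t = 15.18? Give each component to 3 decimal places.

(v, w) = (-1.956, 1.251)

t=0.000: state=(0.640, 0.260)
step 1 (dt=0.02): k1=(0.818, 0.082), k2=(0.822, 0.082), k3=(0.822, 0.082), k4=(0.826, 0.083); state += dt/6·(k1+2k2+2k3+k4)
t=0.020: state=(0.656, 0.262)
t=0.040: state=(0.673, 0.263)
t=0.060: state=(0.690, 0.265)
continuing one RK4 step at a time; state shown every 25 steps (Δt=0.5):
t=0.500: state=(1.078, 0.308)
t=1.000: state=(1.455, 0.368)
t=1.500: state=(1.654, 0.436)
t=2.000: state=(1.718, 0.507)
t=2.500: state=(1.719, 0.578)
t=3.000: state=(1.698, 0.646)
t=3.500: state=(1.668, 0.711)
t=4.000: state=(1.634, 0.774)
t=4.500: state=(1.599, 0.834)
t=5.000: state=(1.562, 0.891)
t=5.500: state=(1.524, 0.946)
t=6.000: state=(1.485, 0.998)
t=6.500: state=(1.444, 1.048)
t=7.000: state=(1.402, 1.095)
t=7.500: state=(1.358, 1.139)
t=8.000: state=(1.311, 1.181)
t=8.500: state=(1.261, 1.220)
t=9.000: state=(1.208, 1.257)
t=9.500: state=(1.149, 1.291)
t=10.000: state=(1.085, 1.322)
t=10.500: state=(1.011, 1.350)
t=11.000: state=(0.925, 1.374)
t=11.500: state=(0.820, 1.395)
t=12.000: state=(0.686, 1.412)
t=12.500: state=(0.504, 1.422)
t=13.000: state=(0.232, 1.426)
t=13.500: state=(-0.200, 1.417)
t=14.000: state=(-0.865, 1.391)
t=14.500: state=(-1.565, 1.342)
t=15.000: state=(-1.910, 1.276)
t=15.180: state=(-1.956, 1.251)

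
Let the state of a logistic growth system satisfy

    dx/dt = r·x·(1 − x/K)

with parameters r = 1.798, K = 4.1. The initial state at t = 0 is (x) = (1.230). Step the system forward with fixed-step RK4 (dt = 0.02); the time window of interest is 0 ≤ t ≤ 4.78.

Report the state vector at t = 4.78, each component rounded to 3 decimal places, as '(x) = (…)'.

(x) = (4.098)

t=0.000: state=(1.230)
step 1 (dt=0.02): k1=(1.548), k2=(1.559), k3=(1.559), k4=(1.570); state += dt/6·(k1+2k2+2k3+k4)
t=0.020: state=(1.261)
t=0.040: state=(1.293)
t=0.060: state=(1.325)
continuing one RK4 step at a time; state shown every 10 steps (Δt=0.2):
t=0.200: state=(1.560)
t=0.400: state=(1.919)
t=0.600: state=(2.286)
t=0.800: state=(2.639)
t=1.000: state=(2.957)
t=1.200: state=(3.229)
t=1.400: state=(3.450)
t=1.600: state=(3.624)
t=1.800: state=(3.756)
t=2.000: state=(3.853)
t=2.200: state=(3.925)
t=2.400: state=(3.976)
t=2.600: state=(4.013)
t=2.800: state=(4.039)
t=3.000: state=(4.057)
t=3.200: state=(4.070)
t=3.400: state=(4.079)
t=3.600: state=(4.085)
t=3.800: state=(4.090)
t=4.000: state=(4.093)
t=4.200: state=(4.095)
t=4.400: state=(4.096)
t=4.600: state=(4.098)
t=4.780: state=(4.098)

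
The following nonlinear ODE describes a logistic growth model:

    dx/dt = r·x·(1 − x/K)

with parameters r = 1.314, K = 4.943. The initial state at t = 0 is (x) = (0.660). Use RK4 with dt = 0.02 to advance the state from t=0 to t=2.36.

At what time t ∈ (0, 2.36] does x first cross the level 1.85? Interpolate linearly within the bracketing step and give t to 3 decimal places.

t = 1.032

t=0.000: state=(0.660)
step 1 (dt=0.02): k1=(0.751), k2=(0.759), k3=(0.759), k4=(0.766); state += dt/6·(k1+2k2+2k3+k4)
t=0.020: state=(0.675)
t=0.040: state=(0.691)
t=0.060: state=(0.706)
continuing one RK4 step at a time; state shown every 5 steps (Δt=0.1):
t=0.100: state=(0.739)
t=0.200: state=(0.825)
t=0.300: state=(0.920)
t=0.400: state=(1.022)
t=0.500: state=(1.133)
t=0.600: state=(1.251)
t=0.700: state=(1.378)
t=0.800: state=(1.512)
t=0.900: state=(1.654)
t=1.000: state=(1.801)
t=1.020: state=(1.832)
next step: t=1.040: state=(1.862) — x has crossed 1.85
linear interpolation between t=1.020 (1.83159) and t=1.040 (1.86199) → t≈1.032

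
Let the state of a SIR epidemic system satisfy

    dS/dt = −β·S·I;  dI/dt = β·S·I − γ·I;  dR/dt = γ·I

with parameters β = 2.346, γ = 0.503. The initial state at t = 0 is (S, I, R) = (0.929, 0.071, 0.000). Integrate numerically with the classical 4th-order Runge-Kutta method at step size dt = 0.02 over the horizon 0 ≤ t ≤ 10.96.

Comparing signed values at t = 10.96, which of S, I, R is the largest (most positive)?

largest component: R

t=0.000: state=(0.929, 0.071, 0.000)
step 1 (dt=0.02): k1=(-0.155, 0.119, 0.036), k2=(-0.157, 0.121, 0.036), k3=(-0.157, 0.121, 0.036), k4=(-0.159, 0.123, 0.037); state += dt/6·(k1+2k2+2k3+k4)
t=0.020: state=(0.926, 0.073, 0.001)
t=0.040: state=(0.923, 0.076, 0.001)
t=0.060: state=(0.919, 0.078, 0.002)
continuing one RK4 step at a time; state shown every 25 steps (Δt=0.5):
t=0.500: state=(0.818, 0.155, 0.027)
t=1.000: state=(0.634, 0.284, 0.082)
t=1.500: state=(0.420, 0.410, 0.170)
t=2.000: state=(0.249, 0.469, 0.282)
t=2.500: state=(0.144, 0.456, 0.400)
t=3.000: state=(0.087, 0.405, 0.508)
t=3.500: state=(0.056, 0.342, 0.602)
t=4.000: state=(0.039, 0.281, 0.680)
t=4.500: state=(0.029, 0.227, 0.744)
t=5.000: state=(0.023, 0.182, 0.795)
t=5.500: state=(0.019, 0.145, 0.836)
t=6.000: state=(0.016, 0.115, 0.869)
t=6.500: state=(0.014, 0.091, 0.895)
t=7.000: state=(0.013, 0.072, 0.915)
t=7.500: state=(0.012, 0.057, 0.931)
t=8.000: state=(0.011, 0.045, 0.944)
t=8.500: state=(0.011, 0.035, 0.954)
t=9.000: state=(0.010, 0.028, 0.962)
t=9.500: state=(0.010, 0.022, 0.968)
t=10.000: state=(0.010, 0.017, 0.973)
t=10.500: state=(0.010, 0.014, 0.977)
t=10.960: state=(0.010, 0.011, 0.980)
compare at T: S=0.010, I=0.011, R=0.980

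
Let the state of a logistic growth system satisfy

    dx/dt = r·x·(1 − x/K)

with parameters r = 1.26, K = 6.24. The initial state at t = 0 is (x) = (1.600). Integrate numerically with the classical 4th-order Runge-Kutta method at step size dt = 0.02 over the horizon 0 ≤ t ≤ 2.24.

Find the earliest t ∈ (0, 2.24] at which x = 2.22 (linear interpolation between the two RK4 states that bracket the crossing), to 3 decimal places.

t = 0.374

t=0.000: state=(1.600)
step 1 (dt=0.02): k1=(1.499), k2=(1.508), k3=(1.508), k4=(1.517); state += dt/6·(k1+2k2+2k3+k4)
t=0.020: state=(1.630)
t=0.040: state=(1.661)
t=0.060: state=(1.692)
continuing one RK4 step at a time; state shown every 5 steps (Δt=0.1):
t=0.100: state=(1.754)
t=0.200: state=(1.918)
t=0.300: state=(2.089)
t=0.360: state=(2.195)
next step: t=0.380: state=(2.231) — x has crossed 2.22
linear interpolation between t=0.360 (2.19527) and t=0.380 (2.23126) → t≈0.374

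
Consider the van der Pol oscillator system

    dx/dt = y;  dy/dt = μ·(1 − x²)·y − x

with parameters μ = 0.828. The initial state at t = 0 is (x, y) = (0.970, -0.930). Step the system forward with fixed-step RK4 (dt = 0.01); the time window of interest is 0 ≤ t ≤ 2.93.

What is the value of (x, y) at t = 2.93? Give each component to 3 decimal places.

t=0.000: state=(0.970, -0.930)
step 1 (dt=0.01): k1=(-0.930, -1.016), k2=(-0.935, -1.018), k3=(-0.935, -1.018), k4=(-0.940, -1.021); state += dt/6·(k1+2k2+2k3+k4)
t=0.010: state=(0.961, -0.940)
t=0.020: state=(0.951, -0.950)
t=0.030: state=(0.942, -0.961)
continuing one RK4 step at a time; state shown every 10 steps (Δt=0.1):
t=0.100: state=(0.872, -1.034)
t=0.200: state=(0.763, -1.146)
t=0.300: state=(0.642, -1.267)
t=0.400: state=(0.509, -1.398)
t=0.500: state=(0.362, -1.540)
t=0.600: state=(0.201, -1.691)
t=0.700: state=(0.024, -1.847)
t=0.800: state=(-0.168, -1.998)
t=0.900: state=(-0.375, -2.128)
t=1.000: state=(-0.593, -2.217)
t=1.100: state=(-0.816, -2.239)
t=1.200: state=(-1.038, -2.172)
t=1.300: state=(-1.247, -2.004)
t=1.400: state=(-1.435, -1.745)
t=1.500: state=(-1.594, -1.422)
t=1.600: state=(-1.719, -1.076)
t=1.700: state=(-1.810, -0.741)
t=1.800: state=(-1.868, -0.441)
t=1.900: state=(-1.899, -0.187)
t=2.000: state=(-1.907, 0.021)
t=2.100: state=(-1.896, 0.188)
t=2.200: state=(-1.871, 0.322)
t=2.300: state=(-1.833, 0.431)
t=2.400: state=(-1.785, 0.522)
t=2.500: state=(-1.729, 0.601)
t=2.600: state=(-1.665, 0.672)
t=2.700: state=(-1.595, 0.738)
t=2.800: state=(-1.518, 0.803)
t=2.900: state=(-1.434, 0.869)
t=2.930: state=(-1.408, 0.889)

(x, y) = (-1.408, 0.889)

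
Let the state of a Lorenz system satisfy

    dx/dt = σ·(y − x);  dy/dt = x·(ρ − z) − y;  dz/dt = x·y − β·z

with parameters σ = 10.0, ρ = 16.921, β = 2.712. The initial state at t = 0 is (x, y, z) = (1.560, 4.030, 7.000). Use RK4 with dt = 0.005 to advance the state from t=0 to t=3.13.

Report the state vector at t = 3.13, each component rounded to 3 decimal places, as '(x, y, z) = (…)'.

(x, y, z) = (6.870, 4.312, 19.652)

t=0.000: state=(1.560, 4.030, 7.000)
step 1 (dt=0.005): k1=(24.700, 11.447, -12.697), k2=(24.369, 12.082, -12.316), k3=(24.393, 12.071, -12.319), k4=(24.084, 12.700, -11.937); state += dt/6·(k1+2k2+2k3+k4)
t=0.005: state=(1.682, 4.090, 6.938)
t=0.010: state=(1.801, 4.157, 6.881)
t=0.015: state=(1.918, 4.230, 6.827)
continuing one RK4 step at a time; state shown every 40 steps (Δt=0.2):
t=0.200: state=(6.856, 10.402, 9.016)
t=0.400: state=(10.637, 8.265, 23.037)
t=0.600: state=(3.372, 1.051, 17.032)
t=0.800: state=(1.861, 2.150, 10.374)
t=1.000: state=(3.933, 5.861, 7.744)
t=1.200: state=(9.522, 12.181, 15.135)
t=1.400: state=(7.512, 3.737, 21.509)
t=1.600: state=(2.705, 1.963, 13.985)
t=1.800: state=(3.253, 4.390, 9.429)
t=2.000: state=(7.343, 10.112, 11.659)
t=2.200: state=(9.417, 7.388, 21.385)
t=2.400: state=(4.122, 2.448, 16.505)
t=2.600: state=(3.391, 4.064, 11.174)
t=2.800: state=(6.428, 8.692, 11.377)
t=3.000: state=(9.409, 8.800, 19.716)
t=3.130: state=(6.870, 4.312, 19.652)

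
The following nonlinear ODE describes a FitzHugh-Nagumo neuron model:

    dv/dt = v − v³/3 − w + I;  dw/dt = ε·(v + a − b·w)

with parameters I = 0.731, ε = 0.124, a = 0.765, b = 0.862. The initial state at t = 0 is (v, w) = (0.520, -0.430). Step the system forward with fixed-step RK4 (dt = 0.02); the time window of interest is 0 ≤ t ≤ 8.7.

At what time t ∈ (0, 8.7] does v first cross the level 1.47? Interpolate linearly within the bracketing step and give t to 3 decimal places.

t=0.000: state=(0.520, -0.430)
step 1 (dt=0.02): k1=(1.634, 0.205), k2=(1.644, 0.207), k3=(1.644, 0.207), k4=(1.653, 0.209); state += dt/6·(k1+2k2+2k3+k4)
t=0.020: state=(0.553, -0.426)
t=0.040: state=(0.586, -0.422)
t=0.060: state=(0.620, -0.417)
continuing one RK4 step at a time; state shown every 25 steps (Δt=0.5):
t=0.500: state=(1.373, -0.304)
t=0.560: state=(1.463, -0.286)
next step: t=0.580: state=(1.491, -0.280) — v has crossed 1.47
linear interpolation between t=0.560 (1.46291) and t=0.580 (1.49124) → t≈0.565

t = 0.565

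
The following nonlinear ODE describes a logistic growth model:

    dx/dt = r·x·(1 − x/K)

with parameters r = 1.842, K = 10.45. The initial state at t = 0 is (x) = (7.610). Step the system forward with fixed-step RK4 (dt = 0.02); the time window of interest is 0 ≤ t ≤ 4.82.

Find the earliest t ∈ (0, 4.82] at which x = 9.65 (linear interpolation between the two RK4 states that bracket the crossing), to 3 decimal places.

t = 0.817

t=0.000: state=(7.610)
step 1 (dt=0.02): k1=(3.810), k2=(3.777), k3=(3.778), k4=(3.745); state += dt/6·(k1+2k2+2k3+k4)
t=0.020: state=(7.686)
t=0.040: state=(7.760)
t=0.060: state=(7.833)
continuing one RK4 step at a time; state shown every 10 steps (Δt=0.2):
t=0.200: state=(8.306)
t=0.400: state=(8.866)
t=0.600: state=(9.301)
t=0.800: state=(9.627)
next step: t=0.820: state=(9.654) — x has crossed 9.65
linear interpolation between t=0.800 (9.62692) and t=0.820 (9.65442) → t≈0.817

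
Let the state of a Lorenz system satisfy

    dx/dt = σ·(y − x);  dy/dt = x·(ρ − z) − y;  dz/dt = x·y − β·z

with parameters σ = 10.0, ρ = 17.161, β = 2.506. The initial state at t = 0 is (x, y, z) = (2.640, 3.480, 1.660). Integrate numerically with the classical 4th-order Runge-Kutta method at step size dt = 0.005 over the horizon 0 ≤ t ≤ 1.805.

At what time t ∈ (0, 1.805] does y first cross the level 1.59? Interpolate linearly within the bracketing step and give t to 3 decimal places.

t = 0.409

t=0.000: state=(2.640, 3.480, 1.660)
step 1 (dt=0.005): k1=(8.400, 37.443, 5.027), k2=(9.126, 37.641, 5.318), k3=(9.113, 37.667, 5.324), k4=(9.828, 37.889, 5.625); state += dt/6·(k1+2k2+2k3+k4)
t=0.005: state=(2.686, 3.668, 1.687)
t=0.010: state=(2.738, 3.859, 1.716)
t=0.015: state=(2.798, 4.053, 1.749)
continuing one RK4 step at a time; state shown every 20 steps (Δt=0.1):
t=0.100: state=(4.763, 8.121, 3.155)
t=0.200: state=(9.258, 14.539, 9.713)
t=0.300: state=(13.015, 13.465, 23.243)
t=0.400: state=(9.086, 2.286, 26.149)
t=0.405: state=(8.744, 1.880, 25.915)
next step: t=0.410: state=(8.400, 1.501, 25.664) — y has crossed 1.59
linear interpolation between t=0.405 (1.87962) and t=0.410 (1.50124) → t≈0.409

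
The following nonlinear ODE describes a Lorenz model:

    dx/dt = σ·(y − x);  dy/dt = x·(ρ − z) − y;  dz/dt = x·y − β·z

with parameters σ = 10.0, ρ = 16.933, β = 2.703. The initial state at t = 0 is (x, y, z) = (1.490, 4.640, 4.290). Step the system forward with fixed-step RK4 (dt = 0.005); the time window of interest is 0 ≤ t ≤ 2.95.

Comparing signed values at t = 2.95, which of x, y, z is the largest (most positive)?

largest component: z

t=0.000: state=(1.490, 4.640, 4.290)
step 1 (dt=0.005): k1=(31.500, 14.198, -4.682), k2=(31.067, 15.177, -4.230), k3=(31.103, 15.159, -4.234), k4=(30.703, 16.123, -3.779); state += dt/6·(k1+2k2+2k3+k4)
t=0.005: state=(1.645, 4.716, 4.269)
t=0.010: state=(1.797, 4.801, 4.252)
t=0.015: state=(1.946, 4.896, 4.240)
continuing one RK4 step at a time; state shown every 20 steps (Δt=0.1):
t=0.100: state=(4.460, 7.740, 4.930)
t=0.200: state=(8.434, 12.942, 9.792)
t=0.300: state=(11.987, 13.324, 20.469)
t=0.400: state=(9.768, 4.695, 24.770)
t=0.500: state=(4.555, 0.201, 20.157)
t=0.600: state=(1.603, -0.115, 15.364)
t=0.700: state=(0.634, 0.204, 11.727)
t=0.800: state=(0.473, 0.507, 8.965)
t=0.900: state=(0.636, 0.924, 6.876)
t=1.000: state=(1.078, 1.704, 5.344)
t=1.100: state=(1.991, 3.266, 4.409)
t=1.200: state=(3.822, 6.327, 4.578)
t=1.300: state=(7.174, 11.332, 7.818)
t=1.400: state=(11.259, 14.263, 17.142)
t=1.500: state=(11.034, 7.372, 24.751)
t=1.600: state=(6.003, 0.966, 21.701)
t=1.700: state=(2.292, -0.062, 16.649)
t=1.800: state=(0.899, 0.228, 12.711)
t=1.900: state=(0.605, 0.584, 9.725)
t=2.000: state=(0.753, 1.055, 7.469)
t=2.100: state=(1.228, 1.909, 5.826)
t=2.200: state=(2.219, 3.594, 4.857)
t=2.300: state=(4.174, 6.820, 5.159)
t=2.400: state=(7.623, 11.769, 8.845)
t=2.500: state=(11.392, 13.727, 18.302)
t=2.600: state=(10.498, 6.485, 24.519)
t=2.700: state=(5.580, 0.942, 21.034)
t=2.800: state=(2.245, 0.181, 16.177)
t=2.900: state=(1.056, 0.528, 12.388)
t=2.950: state=(0.895, 0.751, 10.850)
compare at T: x=0.895, y=0.751, z=10.850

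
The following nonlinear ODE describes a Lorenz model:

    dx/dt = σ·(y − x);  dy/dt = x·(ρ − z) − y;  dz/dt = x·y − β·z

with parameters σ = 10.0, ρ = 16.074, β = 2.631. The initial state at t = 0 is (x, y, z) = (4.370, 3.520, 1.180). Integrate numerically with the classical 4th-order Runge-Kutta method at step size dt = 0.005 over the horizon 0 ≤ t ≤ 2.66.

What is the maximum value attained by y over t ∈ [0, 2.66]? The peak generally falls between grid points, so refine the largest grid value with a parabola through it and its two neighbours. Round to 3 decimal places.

max y = 15.245

t=0.000: state=(4.370, 3.520, 1.180)
step 1 (dt=0.005): k1=(-8.500, 61.567, 12.278), k2=(-6.748, 60.963, 12.792), k3=(-6.807, 61.024, 12.798), k4=(-5.108, 60.477, 13.313); state += dt/6·(k1+2k2+2k3+k4)
t=0.005: state=(4.336, 3.825, 1.244)
t=0.010: state=(4.319, 4.125, 1.313)
t=0.015: state=(4.316, 4.422, 1.388)
continuing one RK4 step at a time; state shown every 20 steps (Δt=0.1):
t=0.100: state=(6.020, 9.539, 3.823)
t=0.200: state=(10.463, 15.016, 12.340)
t=0.300: state=(12.347, 10.333, 23.952)
t=0.400: state=(7.339, 1.087, 23.189)
t=0.500: state=(2.334, -1.089, 17.718)
t=0.600: state=(0.187, -0.996, 13.521)
t=0.700: state=(-0.549, -1.017, 10.415)
t=0.800: state=(-0.975, -1.431, 8.088)
t=0.900: state=(-1.571, -2.360, 6.427)
t=1.000: state=(-2.670, -4.149, 5.542)
t=1.100: state=(-4.688, -7.314, 6.116)
t=1.200: state=(-7.891, -11.470, 10.044)
t=1.300: state=(-10.755, -12.065, 18.166)
t=1.400: state=(-9.482, -5.923, 22.465)
t=1.500: state=(-5.383, -1.584, 19.502)
t=1.600: state=(-2.619, -0.881, 15.350)
t=1.700: state=(-1.635, -1.250, 11.979)
t=1.800: state=(-1.631, -1.950, 9.428)
t=1.900: state=(-2.236, -3.141, 7.672)
t=2.000: state=(-3.519, -5.233, 6.949)
t=2.100: state=(-5.753, -8.508, 8.166)
t=2.200: state=(-8.744, -11.601, 12.957)
t=2.300: state=(-10.298, -9.988, 19.712)
t=2.400: state=(-8.091, -4.587, 21.157)
t=2.500: state=(-4.704, -1.905, 17.918)
t=2.600: state=(-2.785, -1.683, 14.301)
t=2.660: state=(-2.355, -1.983, 12.467)
largest grid value and its neighbours: y(0.215)=15.23668, y(0.220)=15.24312, y(0.225)=15.21306
parabola through these three points peaks at t≈0.218 with y≈15.24503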